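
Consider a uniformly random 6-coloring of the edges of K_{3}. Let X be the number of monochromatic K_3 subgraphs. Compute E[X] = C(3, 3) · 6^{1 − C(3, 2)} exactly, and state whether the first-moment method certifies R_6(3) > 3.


E[X] = C(3, 3) · 6^{1 − 3} = 1 · 6^{−2} = 1/36.
As a reduced fraction: E[X] = 1/36 ≈ 0.027778.
Is E[X] < 1? YES.
Since E[X] < 1, there exists a 6-coloring of K_{3} with no monochromatic K_3; hence R_6(3) > 3.

E[X] = 1/36 ≈ 0.027778; E[X] < 1, so R_6(3) > 3.


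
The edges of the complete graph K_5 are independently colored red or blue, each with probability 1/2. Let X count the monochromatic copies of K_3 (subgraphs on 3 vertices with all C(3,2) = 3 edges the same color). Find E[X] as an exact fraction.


Let X = Σ_S X_S over the C(5, 3) = 10 subsets S of size 3, where X_S = 1 if the K_3 on S is monochromatic.
For a fixed S, the K_3 on S has C(3, 2) = 3 edges. P[all 3 edges red] = (1/2)^3, and likewise for blue, so P[monochromatic] = 2·(1/2)^3 = 2^{1 − 3} = 1/4.
By linearity: E[X] = C(5, 3) · 2^{1 − 3} = 10 · 1/4 = 5/2.
Numerically: E[X] ≈ 2.50000.

E[X] = C(5,3)·2^(1−C(3,2)) = 5/2 ≈ 2.50000.


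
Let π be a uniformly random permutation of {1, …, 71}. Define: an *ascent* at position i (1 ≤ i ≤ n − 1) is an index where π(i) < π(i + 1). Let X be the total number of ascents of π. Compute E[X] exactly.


Write X = Σ X_I over i = 1, …, 70, with X_I the indicator of one ascent.
There are 70 indicators.
For each fixed i, the pair (π(i), π(i+1)) is a uniformly random ordered pair of distinct values from {1, …, 71}; by symmetry P[π(i) < π(i+1)] = 1/2.
By linearity: E[X] = 70 · (1/2) = (71 − 1) · (1/2) = 35 ≈ 35.0000.

E[X] = 35 = 35.0000.


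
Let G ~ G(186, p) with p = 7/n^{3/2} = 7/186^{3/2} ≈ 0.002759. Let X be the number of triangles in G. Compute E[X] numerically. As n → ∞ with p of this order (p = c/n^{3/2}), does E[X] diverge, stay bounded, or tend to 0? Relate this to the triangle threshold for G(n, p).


Number of potential triangles: C(186, 3) = 1055240.
Each occurs with probability p³ ≈ (0.002759)³ ≈ 2.101289e-08.
By linearity: E[X] = C(186, 3)·p³ ≈ 1055240 · 2.101289e-08 ≈ 0.0222.
Since α = 3/2 > 1, p = c/n^{3/2} = o(1/n) is below the triangle threshold p ~ 1/n. Asymptotically E[X] ~ (c³/6)·n^{3(1−α)} = (7³/6)·n^{-1.5} → 0, so by Markov's inequality G has no triangles w.h.p.

E[X] ≈ 0.0222; in regime p = Θ(1/n^{3/2}) E[X] tends to 0 (below the triangle threshold p ~ 1/n).


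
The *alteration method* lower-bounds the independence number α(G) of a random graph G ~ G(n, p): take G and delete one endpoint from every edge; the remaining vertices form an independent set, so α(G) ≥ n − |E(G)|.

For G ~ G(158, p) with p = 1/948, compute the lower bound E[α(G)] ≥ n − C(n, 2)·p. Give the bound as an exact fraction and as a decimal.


E[|E(G)|] = C(158, 2)·p = 12403 · (1/948) = 157/12.
E[α(G)] ≥ n − E[|E(G)|] = 158 − 157/12 = 1739/12.
Numerically: ≈ 144.91667.
(This is only a lower bound; the true E[α(G)] may be larger.)

E[α(G)] ≥ 1739/12 ≈ 144.91667.


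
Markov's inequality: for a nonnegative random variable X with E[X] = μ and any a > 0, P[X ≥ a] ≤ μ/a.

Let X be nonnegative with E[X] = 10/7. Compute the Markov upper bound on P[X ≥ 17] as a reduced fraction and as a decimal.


μ = E[X] = 10/7, a = 17.
Markov: P[X ≥ 17] ≤ μ/a = (10/7)/17 = 10/119.
Numerically: ≈ 0.084.
(Since a = 17 > μ = 1.429, the bound 10/119 is < 1 and informative.)

P[X ≥ 17] ≤ 10/119 ≈ 0.084.


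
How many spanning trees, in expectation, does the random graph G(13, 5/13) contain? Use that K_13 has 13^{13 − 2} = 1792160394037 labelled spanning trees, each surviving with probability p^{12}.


K_13 has 13^{13 − 2} = 1792160394037 labelled spanning trees.
For each such spanning tree H, let X_H = 1 if all 12 edges of H are present in G. Then P[X_H = 1] = p^{12} = (5/13)^{12} = 244140625/23298085122481.
Summing the indicators: E[X] = Σ_H E[X_H] = 1792160394037 · p^{12} = 1792160394037 · 244140625/23298085122481 = 244140625/13.
Numerically: E[X] ≈ 1.878e+07.

E[X] = 1792160394037 · (5/13)^{12} = 244140625/13 ≈ 1.878e+07.


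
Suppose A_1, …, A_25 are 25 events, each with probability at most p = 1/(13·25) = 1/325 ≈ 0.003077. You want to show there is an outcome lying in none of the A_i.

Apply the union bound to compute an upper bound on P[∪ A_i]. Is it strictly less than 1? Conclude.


Union bound: P[∪_{i=1}^{25} A_i] ≤ Σ_i P[A_i] ≤ 25·p = 25·(1/325) = 1/13.
Numerically: 1/13 ≈ 0.076923.
Is 1/13 < 1? YES.
Since P[∪ A_i] ≤ 1/13 < 1, the complement has P[∩ A_i^c] ≥ 1 − 1/13 = 12/13 > 0, so some outcome avoids every A_i.

25·p = 1/13 ≈ 0.076923; existence CERTIFIED by the union bound.


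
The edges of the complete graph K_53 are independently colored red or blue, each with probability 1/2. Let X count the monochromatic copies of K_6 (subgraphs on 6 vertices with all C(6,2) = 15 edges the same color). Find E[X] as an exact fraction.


Let X = Σ_S X_S over the C(53, 6) = 22957480 subsets S of size 6, where X_S = 1 if the K_6 on S is monochromatic.
For a fixed S, the K_6 on S has C(6, 2) = 15 edges. P[all 15 edges red] = (1/2)^15, and likewise for blue, so P[monochromatic] = 2·(1/2)^15 = 2^{1 − 15} = 1/16384.
Summing: E[X] = C(53, 6) · 2^{1 − 15} = 22957480 · 1/16384 = 2869685/2048.
Numerically: E[X] ≈ 1401.2134.

E[X] = C(53,6)·2^(1−C(6,2)) = 2869685/2048 ≈ 1401.2134.


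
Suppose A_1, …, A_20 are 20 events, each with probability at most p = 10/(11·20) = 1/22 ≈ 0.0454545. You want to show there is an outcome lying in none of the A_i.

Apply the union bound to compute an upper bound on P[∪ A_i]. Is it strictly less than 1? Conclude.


Union bound: P[∪_{i=1}^{20} A_i] ≤ Σ_i P[A_i] ≤ 20·p = 20·(1/22) = 10/11.
Numerically: 10/11 ≈ 0.9090909.
Is 10/11 < 1? YES.
Since P[∪ A_i] ≤ 10/11 < 1, the complement has P[∩ A_i^c] ≥ 1 − 10/11 = 1/11 > 0, so some outcome avoids every A_i.

20·p = 10/11 ≈ 0.9090909; existence CERTIFIED by the union bound.


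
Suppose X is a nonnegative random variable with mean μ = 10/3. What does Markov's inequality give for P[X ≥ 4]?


μ = E[X] = 10/3, a = 4.
Markov: P[X ≥ 4] ≤ μ/a = (10/3)/4 = 5/6.
Numerically: ≈ 0.8333.
(Since a = 4 > μ = 3.3333, the bound 5/6 is < 1 and informative.)

P[X ≥ 4] ≤ 5/6 ≈ 0.8333.


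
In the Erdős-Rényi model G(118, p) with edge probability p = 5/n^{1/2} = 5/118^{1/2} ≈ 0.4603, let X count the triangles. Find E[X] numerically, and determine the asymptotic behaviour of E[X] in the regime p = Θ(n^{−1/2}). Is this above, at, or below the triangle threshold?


Number of potential triangles: C(118, 3) = 266916.
Each occurs with probability p³ ≈ (0.4603)³ ≈ 9.751850e-02.
By linearity: E[X] = C(118, 3)·p³ ≈ 266916 · 9.751850e-02 ≈ 26029.2473.
Since α = 1/2 < 1, p = c/n^{1/2} ≫ 1/n is above the triangle threshold p ~ 1/n. Asymptotically E[X] ~ (c³/6)·n^{3(1−α)} = (5³/6)·n^{1.5} → ∞; triangles are abundant w.h.p.

E[X] ≈ 26029.2473; in regime p = Θ(1/n^{1/2}) E[X] diverges (above the triangle threshold p ~ 1/n).


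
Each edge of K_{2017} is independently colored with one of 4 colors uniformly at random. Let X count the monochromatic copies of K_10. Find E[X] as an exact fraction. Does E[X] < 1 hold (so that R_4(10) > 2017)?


E[X] = C(2017, 10) · 4^{1 − 45} = 300324964434452596180990448 · 4^{−44} = 300324964434452596180990448/309485009821345068724781056.
As a reduced fraction: E[X] = 18770310277153287261311903/19342813113834066795298816 ≈ 0.970.
Is E[X] < 1? YES.
Since E[X] < 1, there exists a 4-coloring of K_{2017} with no monochromatic K_10; hence R_4(10) > 2017.

E[X] = 18770310277153287261311903/19342813113834066795298816 ≈ 0.970; E[X] < 1, so R_4(10) > 2017.


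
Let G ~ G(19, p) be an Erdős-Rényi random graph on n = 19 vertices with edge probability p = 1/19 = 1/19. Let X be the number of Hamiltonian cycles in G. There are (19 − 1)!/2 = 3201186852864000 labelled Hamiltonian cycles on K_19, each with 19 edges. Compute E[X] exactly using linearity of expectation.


K_19 has (19 − 1)!/2 = 3201186852864000 labelled Hamiltonian cycles.
For each such Hamiltonian cycle H, let X_H = 1 if all 19 edges of H are present in G. Then P[X_H = 1] = p^{19} = (1/19)^{19} = 1/1978419655660313589123979.
By linearity: E[X] = Σ_H E[X_H] = 3201186852864000 · p^{19} = 3201186852864000 · 1/1978419655660313589123979 = 3201186852864000/1978419655660313589123979.
Numerically: E[X] ≈ 1.6181e-09.

E[X] = 3201186852864000 · (1/19)^{19} = 3201186852864000/1978419655660313589123979 ≈ 1.6181e-09.


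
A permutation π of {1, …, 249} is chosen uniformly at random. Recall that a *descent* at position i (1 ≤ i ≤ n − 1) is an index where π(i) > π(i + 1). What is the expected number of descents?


Write X = Σ X_I over i = 1, …, 248, with X_I the indicator of one descent.
There are 248 indicators.
For each fixed i, the pair (π(i), π(i+1)) is a uniformly random ordered pair of distinct values from {1, …, 249}; by symmetry P[π(i) > π(i+1)] = 1/2.
By linearity: E[X] = 248 · (1/2) = (249 − 1) · (1/2) = 124 ≈ 124.0000.

E[X] = 124 = 124.0000.


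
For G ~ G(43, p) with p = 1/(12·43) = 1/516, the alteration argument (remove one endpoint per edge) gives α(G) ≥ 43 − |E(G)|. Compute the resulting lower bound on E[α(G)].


E[|E(G)|] = C(43, 2)·p = 903 · (1/516) = 7/4.
E[α(G)] ≥ n − E[|E(G)|] = 43 − 7/4 = 165/4.
Numerically: ≈ 41.2500.
(This is only a lower bound; the true E[α(G)] may be larger.)

E[α(G)] ≥ 165/4 ≈ 41.2500.


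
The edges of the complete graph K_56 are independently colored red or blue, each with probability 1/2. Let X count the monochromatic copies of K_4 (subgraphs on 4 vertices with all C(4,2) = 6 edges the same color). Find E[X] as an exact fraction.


Let X = Σ_S X_S over the C(56, 4) = 367290 subsets S of size 4, where X_S = 1 if the K_4 on S is monochromatic.
For a fixed S, the K_4 on S has C(4, 2) = 6 edges. P[all 6 edges red] = (1/2)^6, and likewise for blue, so P[monochromatic] = 2·(1/2)^6 = 2^{1 − 6} = 1/32.
Summing: E[X] = C(56, 4) · 2^{1 − 6} = 367290 · 1/32 = 183645/16.
Numerically: E[X] ≈ 11477.8125.

E[X] = C(56,4)·2^(1−C(4,2)) = 183645/16 ≈ 11477.8125.


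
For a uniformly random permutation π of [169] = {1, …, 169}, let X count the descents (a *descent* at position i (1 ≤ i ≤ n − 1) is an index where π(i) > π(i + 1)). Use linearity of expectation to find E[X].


Write X = Σ X_I over i = 1, …, 168, with X_I the indicator of one descent.
There are 168 indicators.
For each fixed i, the pair (π(i), π(i+1)) is a uniformly random ordered pair of distinct values from {1, …, 169}; by symmetry P[π(i) > π(i+1)] = 1/2.
By linearity: E[X] = 168 · (1/2) = (169 − 1) · (1/2) = 84 ≈ 84.00000.

E[X] = 84 = 84.00000.


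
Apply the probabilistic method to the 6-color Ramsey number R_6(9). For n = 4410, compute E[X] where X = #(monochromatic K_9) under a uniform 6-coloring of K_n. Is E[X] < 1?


E[X] = C(4410, 9) · 6^{1 − 36} = 1724394906266704102180823710 · 6^{−35} = 1724394906266704102180823710/1719070799748422591028658176.
As a reduced fraction: E[X] = 862197453133352051090411855/859535399874211295514329088 ≈ 1.0030971.
Is E[X] < 1? NO.
Since E[X] ≥ 1, the first-moment bound is inconclusive at n = 4410; it does NOT by itself certify R_6(9) > 4410.

E[X] = 862197453133352051090411855/859535399874211295514329088 ≈ 1.0030971; E[X] ≥ 1; first-moment method inconclusive here.


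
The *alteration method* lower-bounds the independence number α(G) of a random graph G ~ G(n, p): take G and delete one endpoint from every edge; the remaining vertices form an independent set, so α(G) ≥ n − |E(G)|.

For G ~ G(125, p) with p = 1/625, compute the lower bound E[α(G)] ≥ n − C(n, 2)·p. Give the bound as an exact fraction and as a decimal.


E[|E(G)|] = C(125, 2)·p = 7750 · (1/625) = 62/5.
E[α(G)] ≥ n − E[|E(G)|] = 125 − 62/5 = 563/5.
Numerically: ≈ 112.6000.
(This is only a lower bound; the true E[α(G)] may be larger.)

E[α(G)] ≥ 563/5 ≈ 112.6000.


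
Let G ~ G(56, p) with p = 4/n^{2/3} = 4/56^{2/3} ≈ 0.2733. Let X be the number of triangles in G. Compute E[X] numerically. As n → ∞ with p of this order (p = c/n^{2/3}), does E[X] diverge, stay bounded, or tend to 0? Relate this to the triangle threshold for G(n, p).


Number of potential triangles: C(56, 3) = 27720.
Each occurs with probability p³ ≈ (0.2733)³ ≈ 2.040816e-02.
By linearity: E[X] = C(56, 3)·p³ ≈ 27720 · 2.040816e-02 ≈ 565.7143.
Since α = 2/3 < 1, p = c/n^{2/3} ≫ 1/n is above the triangle threshold p ~ 1/n. Asymptotically E[X] ~ (c³/6)·n^{3(1−α)} = (4³/6)·n^{1} → ∞; triangles are abundant w.h.p.

E[X] ≈ 565.7143; in regime p = Θ(1/n^{2/3}) E[X] diverges (above the triangle threshold p ~ 1/n).


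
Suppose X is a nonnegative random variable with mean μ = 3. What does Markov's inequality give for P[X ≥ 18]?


μ = E[X] = 3, a = 18.
Markov: P[X ≥ 18] ≤ μ/a = (3)/18 = 1/6.
Numerically: ≈ 0.1667.
(Since a = 18 > μ = 3.0000, the bound 1/6 is < 1 and informative.)

P[X ≥ 18] ≤ 1/6 ≈ 0.1667.


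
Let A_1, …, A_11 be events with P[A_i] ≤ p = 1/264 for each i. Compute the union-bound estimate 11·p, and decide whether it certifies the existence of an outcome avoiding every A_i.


Union bound: P[∪_{i=1}^{11} A_i] ≤ Σ_i P[A_i] ≤ 11·p = 11·(1/264) = 1/24.
Numerically: 1/24 ≈ 0.0417.
Is 1/24 < 1? YES.
Since P[∪ A_i] ≤ 1/24 < 1, the complement has P[∩ A_i^c] ≥ 1 − 1/24 = 23/24 > 0, so some outcome avoids every A_i.

11·p = 1/24 ≈ 0.0417; existence CERTIFIED by the union bound.


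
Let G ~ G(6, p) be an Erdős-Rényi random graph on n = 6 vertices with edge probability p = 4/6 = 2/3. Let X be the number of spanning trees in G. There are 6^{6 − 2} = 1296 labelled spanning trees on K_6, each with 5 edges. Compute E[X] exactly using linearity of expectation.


K_6 has 6^{6 − 2} = 1296 labelled spanning trees.
For each such spanning tree H, let X_H = 1 if all 5 edges of H are present in G. Then P[X_H = 1] = p^{5} = (2/3)^{5} = 32/243.
Summing the indicators: E[X] = Σ_H E[X_H] = 1296 · p^{5} = 1296 · 32/243 = 512/3.
Numerically: E[X] ≈ 170.67.

E[X] = 1296 · (2/3)^{5} = 512/3 ≈ 170.67.


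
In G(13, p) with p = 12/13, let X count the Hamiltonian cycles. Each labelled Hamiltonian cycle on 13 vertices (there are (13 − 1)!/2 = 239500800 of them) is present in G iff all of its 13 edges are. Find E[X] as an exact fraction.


K_13 has (13 − 1)!/2 = 239500800 labelled Hamiltonian cycles.
For each such Hamiltonian cycle H, let X_H = 1 if all 13 edges of H are present in G. Then P[X_H = 1] = p^{13} = (12/13)^{13} = 106993205379072/302875106592253.
By linearity: E[X] = Σ_H E[X_H] = 239500800 · p^{13} = 239500800 · 106993205379072/302875106592253 = 25624958282852047257600/302875106592253.
Numerically: E[X] ≈ 8.46e+07.

E[X] = 239500800 · (12/13)^{13} = 25624958282852047257600/302875106592253 ≈ 8.46e+07.


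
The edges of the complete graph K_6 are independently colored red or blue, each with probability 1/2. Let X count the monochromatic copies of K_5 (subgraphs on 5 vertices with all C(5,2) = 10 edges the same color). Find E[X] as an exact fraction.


Let X = Σ_S X_S over the C(6, 5) = 6 subsets S of size 5, where X_S = 1 if the K_5 on S is monochromatic.
For a fixed S, the K_5 on S has C(5, 2) = 10 edges. P[all 10 edges red] = (1/2)^10, and likewise for blue, so P[monochromatic] = 2·(1/2)^10 = 2^{1 − 10} = 1/512.
By linearity of expectation: E[X] = C(6, 5) · 2^{1 − 10} = 6 · 1/512 = 3/256.
Numerically: E[X] ≈ 0.011719.

E[X] = C(6,5)·2^(1−C(5,2)) = 3/256 ≈ 0.011719.


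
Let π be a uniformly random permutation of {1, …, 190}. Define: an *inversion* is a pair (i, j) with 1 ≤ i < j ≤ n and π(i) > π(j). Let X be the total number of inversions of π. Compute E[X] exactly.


Write X = Σ X_I over the C(190, 2) = 17955 pairs i < j, with X_I the indicator of one inversion.
There are 17955 indicators.
For each fixed pair i < j, the values π(i) and π(j) are two distinct elements of {1, …, 190} in uniformly random order; by symmetry P[π(i) > π(j)] = 1/2.
By linearity: E[X] = 17955 · (1/2) = C(190, 2) · (1/2) = 17955/2 = 17955/2 ≈ 8977.500.

E[X] = 17955/2 = 8977.500.


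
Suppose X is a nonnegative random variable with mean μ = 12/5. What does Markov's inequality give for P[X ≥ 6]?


μ = E[X] = 12/5, a = 6.
Markov: P[X ≥ 6] ≤ μ/a = (12/5)/6 = 2/5.
Numerically: ≈ 0.400.
(Since a = 6 > μ = 2.400, the bound 2/5 is < 1 and informative.)

P[X ≥ 6] ≤ 2/5 ≈ 0.400.


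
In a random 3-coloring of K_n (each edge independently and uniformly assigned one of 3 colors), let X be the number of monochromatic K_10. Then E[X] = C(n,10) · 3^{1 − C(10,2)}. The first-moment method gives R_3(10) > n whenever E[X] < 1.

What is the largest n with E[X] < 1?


We need C(n, 10) · 3^{1 − 45} < 1, i.e. C(n, 10) < 3^{45 − 1} = 984770902183611232881.
Check values of n near the boundary:
  n = 570: C(570, 10) = 921524823451961408691; 921524823451961408691 < 984770902183611232881? YES
  n = 571: C(571, 10) = 937951290893172842001; 937951290893172842001 < 984770902183611232881? YES
  n = 572: C(572, 10) = 954640815642161682606; 954640815642161682606 < 984770902183611232881? YES
  n = 573: C(573, 10) = 971597135635805762226; 971597135635805762226 < 984770902183611232881? YES
  n = 574: C(574, 10) = 988824035203816502691; 988824035203816502691 < 984770902183611232881? NO
The largest n with C(n, 10) < 984770902183611232881 is n = 573 (where E[X] = 35985079097622435638/36472996377170786403 ≈ 0.98662). Hence R_3(10) > 573, i.e. R_3(10) ≥ 574.

Largest n = 573; hence R_3(10) > 573.


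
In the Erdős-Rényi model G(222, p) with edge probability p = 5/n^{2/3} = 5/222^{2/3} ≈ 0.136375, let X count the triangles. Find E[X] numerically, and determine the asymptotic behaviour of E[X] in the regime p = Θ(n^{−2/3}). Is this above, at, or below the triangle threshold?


Number of potential triangles: C(222, 3) = 1798940.
Each occurs with probability p³ ≈ (0.136375)³ ≈ 2.53632010e-03.
By linearity: E[X] = C(222, 3)·p³ ≈ 1798940 · 2.53632010e-03 ≈ 4562.687688.
Since α = 2/3 < 1, p = c/n^{2/3} ≫ 1/n is above the triangle threshold p ~ 1/n. Asymptotically E[X] ~ (c³/6)·n^{3(1−α)} = (5³/6)·n^{1} → ∞; triangles are abundant w.h.p.

E[X] ≈ 4562.687688; in regime p = Θ(1/n^{2/3}) E[X] diverges (above the triangle threshold p ~ 1/n).


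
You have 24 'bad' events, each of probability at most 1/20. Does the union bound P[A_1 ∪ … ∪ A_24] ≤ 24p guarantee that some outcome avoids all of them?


Union bound: P[∪_{i=1}^{24} A_i] ≤ Σ_i P[A_i] ≤ 24·p = 24·(1/20) = 6/5.
Numerically: 6/5 ≈ 1.200000.
Is 6/5 < 1? NO.
Since the bound 6/5 is ≥ 1, the union bound is uninformative here; it does NOT by itself certify existence.

24·p = 6/5 ≈ 1.200000; existence NOT certified by the union bound.


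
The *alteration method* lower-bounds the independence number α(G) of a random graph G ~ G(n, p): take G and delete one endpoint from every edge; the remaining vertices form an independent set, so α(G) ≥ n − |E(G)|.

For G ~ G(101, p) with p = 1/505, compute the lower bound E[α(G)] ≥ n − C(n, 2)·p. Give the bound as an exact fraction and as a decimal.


E[|E(G)|] = C(101, 2)·p = 5050 · (1/505) = 10.
E[α(G)] ≥ n − E[|E(G)|] = 101 − 10 = 91.
Numerically: ≈ 91.00000.
(This is only a lower bound; the true E[α(G)] may be larger.)

E[α(G)] ≥ 91 ≈ 91.00000.


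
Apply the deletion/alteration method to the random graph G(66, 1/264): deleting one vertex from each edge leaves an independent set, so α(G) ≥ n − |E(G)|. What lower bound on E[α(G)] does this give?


E[|E(G)|] = C(66, 2)·p = 2145 · (1/264) = 65/8.
E[α(G)] ≥ n − E[|E(G)|] = 66 − 65/8 = 463/8.
Numerically: ≈ 57.875000.
(This is only a lower bound; the true E[α(G)] may be larger.)

E[α(G)] ≥ 463/8 ≈ 57.875000.


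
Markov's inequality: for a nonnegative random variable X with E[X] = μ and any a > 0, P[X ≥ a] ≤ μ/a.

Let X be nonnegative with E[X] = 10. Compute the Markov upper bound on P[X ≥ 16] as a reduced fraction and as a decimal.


μ = E[X] = 10, a = 16.
Markov: P[X ≥ 16] ≤ μ/a = (10)/16 = 5/8.
Numerically: ≈ 0.62500.
(Since a = 16 > μ = 10.00000, the bound 5/8 is < 1 and informative.)

P[X ≥ 16] ≤ 5/8 ≈ 0.62500.


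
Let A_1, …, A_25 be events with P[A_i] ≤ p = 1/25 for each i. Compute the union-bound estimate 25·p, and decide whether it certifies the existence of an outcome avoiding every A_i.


Union bound: P[∪_{i=1}^{25} A_i] ≤ Σ_i P[A_i] ≤ 25·p = 25·(1/25) = 1.
Numerically: 1 ≈ 1.0000000.
Is 1 < 1? NO.
Since the bound 1 is ≥ 1, the union bound is uninformative here; it does NOT by itself certify existence.

25·p = 1 ≈ 1.0000000; existence NOT certified by the union bound.


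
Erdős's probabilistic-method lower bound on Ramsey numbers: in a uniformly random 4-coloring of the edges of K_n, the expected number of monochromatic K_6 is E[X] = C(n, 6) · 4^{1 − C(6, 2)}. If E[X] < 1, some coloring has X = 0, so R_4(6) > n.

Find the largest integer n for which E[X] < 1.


We need C(n, 6) · 4^{1 − 15} < 1, i.e. C(n, 6) < 4^{15 − 1} = 268435456.
Check values of n near the boundary:
  n = 73: C(73, 6) = 170230452; 170230452 < 268435456? YES
  n = 74: C(74, 6) = 185250786; 185250786 < 268435456? YES
  n = 75: C(75, 6) = 201359550; 201359550 < 268435456? YES
  n = 76: C(76, 6) = 218618940; 218618940 < 268435456? YES
  n = 77: C(77, 6) = 237093780; 237093780 < 268435456? YES
  n = 78: C(78, 6) = 256851595; 256851595 < 268435456? YES
  n = 79: C(79, 6) = 277962685; 277962685 < 268435456? NO
  n = 80: C(80, 6) = 300500200; 300500200 < 268435456? NO
  n = 81: C(81, 6) = 324540216; 324540216 < 268435456? NO
The largest n with C(n, 6) < 268435456 is n = 78 (where E[X] = 256851595/268435456 ≈ 0.9568). Hence R_4(6) > 78, i.e. R_4(6) ≥ 79.

Largest n = 78; hence R_4(6) > 78.


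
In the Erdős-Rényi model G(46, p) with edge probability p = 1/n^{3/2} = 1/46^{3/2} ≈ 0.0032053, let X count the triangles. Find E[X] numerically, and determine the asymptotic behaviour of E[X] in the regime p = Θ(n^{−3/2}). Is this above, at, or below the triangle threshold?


Number of potential triangles: C(46, 3) = 15180.
Each occurs with probability p³ ≈ (0.0032053)³ ≈ 3.2929850e-08.
By linearity: E[X] = C(46, 3)·p³ ≈ 15180 · 3.2929850e-08 ≈ 0.00050.
Since α = 3/2 > 1, p = c/n^{3/2} = o(1/n) is below the triangle threshold p ~ 1/n. Asymptotically E[X] ~ (c³/6)·n^{3(1−α)} = (1³/6)·n^{-1.5} → 0, so by Markov's inequality G has no triangles w.h.p.

E[X] ≈ 0.00050; in regime p = Θ(1/n^{3/2}) E[X] tends to 0 (below the triangle threshold p ~ 1/n).


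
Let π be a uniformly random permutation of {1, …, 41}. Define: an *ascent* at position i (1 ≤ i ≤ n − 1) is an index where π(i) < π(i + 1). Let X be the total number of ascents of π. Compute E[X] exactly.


Write X = Σ X_I over i = 1, …, 40, with X_I the indicator of one ascent.
There are 40 indicators.
For each fixed i, the pair (π(i), π(i+1)) is a uniformly random ordered pair of distinct values from {1, …, 41}; by symmetry P[π(i) < π(i+1)] = 1/2.
By linearity: E[X] = 40 · (1/2) = (41 − 1) · (1/2) = 20 ≈ 20.000000.

E[X] = 20 = 20.000000.


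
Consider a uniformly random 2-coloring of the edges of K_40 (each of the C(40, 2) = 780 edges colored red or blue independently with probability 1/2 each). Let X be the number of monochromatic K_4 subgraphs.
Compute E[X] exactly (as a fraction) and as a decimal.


Let X = Σ_S X_S over the C(40, 4) = 91390 subsets S of size 4, where X_S = 1 if the K_4 on S is monochromatic.
For a fixed S, the K_4 on S has C(4, 2) = 6 edges. P[all 6 edges red] = (1/2)^6, and likewise for blue, so P[monochromatic] = 2·(1/2)^6 = 2^{1 − 6} = 1/32.
By linearity of expectation: E[X] = C(40, 4) · 2^{1 − 6} = 91390 · 1/32 = 45695/16.
Numerically: E[X] ≈ 2855.938.

E[X] = C(40,4)·2^(1−C(4,2)) = 45695/16 ≈ 2855.938.


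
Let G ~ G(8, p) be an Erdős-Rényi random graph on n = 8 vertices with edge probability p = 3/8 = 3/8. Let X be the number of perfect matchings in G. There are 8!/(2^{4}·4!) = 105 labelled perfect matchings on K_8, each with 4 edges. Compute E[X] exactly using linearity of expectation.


K_8 has 8!/(2^{4}·4!) = 105 labelled perfect matchings.
For each such perfect matching H, let X_H = 1 if all 4 edges of H are present in G. Then P[X_H = 1] = p^{4} = (3/8)^{4} = 81/4096.
By linearity of expectation: E[X] = Σ_H E[X_H] = 105 · p^{4} = 105 · 81/4096 = 8505/4096.
Numerically: E[X] ≈ 2.07642.

E[X] = 105 · (3/8)^{4} = 8505/4096 ≈ 2.07642.


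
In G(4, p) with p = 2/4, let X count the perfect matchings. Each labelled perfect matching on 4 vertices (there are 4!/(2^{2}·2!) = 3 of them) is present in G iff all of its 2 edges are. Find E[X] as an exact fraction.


K_4 has 4!/(2^{2}·2!) = 3 labelled perfect matchings.
For each such perfect matching H, let X_H = 1 if all 2 edges of H are present in G. Then P[X_H = 1] = p^{2} = (1/2)^{2} = 1/4.
Summing the indicators: E[X] = Σ_H E[X_H] = 3 · p^{2} = 3 · 1/4 = 3/4.
Numerically: E[X] ≈ 0.75.

E[X] = 3 · (1/2)^{2} = 3/4 ≈ 0.75.


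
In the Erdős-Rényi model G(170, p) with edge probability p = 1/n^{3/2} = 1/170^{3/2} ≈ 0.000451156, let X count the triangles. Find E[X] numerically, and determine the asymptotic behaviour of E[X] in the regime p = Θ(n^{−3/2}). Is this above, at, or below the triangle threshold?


Number of potential triangles: C(170, 3) = 804440.
Each occurs with probability p³ ≈ (0.000451156)³ ≈ 9.18289998e-11.
By linearity: E[X] = C(170, 3)·p³ ≈ 804440 · 9.18289998e-11 ≈ 0.000074.
Since α = 3/2 > 1, p = c/n^{3/2} = o(1/n) is below the triangle threshold p ~ 1/n. Asymptotically E[X] ~ (c³/6)·n^{3(1−α)} = (1³/6)·n^{-1.5} → 0, so by Markov's inequality G has no triangles w.h.p.

E[X] ≈ 0.000074; in regime p = Θ(1/n^{3/2}) E[X] tends to 0 (below the triangle threshold p ~ 1/n).


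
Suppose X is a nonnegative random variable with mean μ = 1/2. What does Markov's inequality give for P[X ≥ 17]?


μ = E[X] = 1/2, a = 17.
Markov: P[X ≥ 17] ≤ μ/a = (1/2)/17 = 1/34.
Numerically: ≈ 0.029.
(Since a = 17 > μ = 0.500, the bound 1/34 is < 1 and informative.)

P[X ≥ 17] ≤ 1/34 ≈ 0.029.


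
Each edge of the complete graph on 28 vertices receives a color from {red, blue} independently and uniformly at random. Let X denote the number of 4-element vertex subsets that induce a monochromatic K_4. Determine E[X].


Let X = Σ_S X_S over the C(28, 4) = 20475 subsets S of size 4, where X_S = 1 if the K_4 on S is monochromatic.
For a fixed S, the K_4 on S has C(4, 2) = 6 edges. P[all 6 edges red] = (1/2)^6, and likewise for blue, so P[monochromatic] = 2·(1/2)^6 = 2^{1 − 6} = 1/32.
By linearity: E[X] = C(28, 4) · 2^{1 − 6} = 20475 · 1/32 = 20475/32.
Numerically: E[X] ≈ 639.84375.

E[X] = C(28,4)·2^(1−C(4,2)) = 20475/32 ≈ 639.84375.


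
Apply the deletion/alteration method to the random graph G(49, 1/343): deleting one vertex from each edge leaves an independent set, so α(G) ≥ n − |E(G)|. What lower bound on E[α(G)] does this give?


E[|E(G)|] = C(49, 2)·p = 1176 · (1/343) = 24/7.
E[α(G)] ≥ n − E[|E(G)|] = 49 − 24/7 = 319/7.
Numerically: ≈ 45.57143.
(This is only a lower bound; the true E[α(G)] may be larger.)

E[α(G)] ≥ 319/7 ≈ 45.57143.


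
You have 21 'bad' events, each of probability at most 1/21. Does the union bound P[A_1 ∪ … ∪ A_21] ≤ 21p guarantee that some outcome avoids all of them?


Union bound: P[∪_{i=1}^{21} A_i] ≤ Σ_i P[A_i] ≤ 21·p = 21·(1/21) = 1.
Numerically: 1 ≈ 1.000000.
Is 1 < 1? NO.
Since the bound 1 is ≥ 1, the union bound is uninformative here; it does NOT by itself certify existence.

21·p = 1 ≈ 1.000000; existence NOT certified by the union bound.


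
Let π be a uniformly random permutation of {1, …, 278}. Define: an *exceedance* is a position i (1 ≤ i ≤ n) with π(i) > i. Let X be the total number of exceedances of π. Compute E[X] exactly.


Write X = Σ_{i=1}^{278} X_i, where X_i = 1_{π(i) > i}.
For each fixed i, π(i) is uniform over {1, …, 278} (marginal of a uniform permutation), so P[π(i) > i] = (n − i)/n. Summing: Σ_{i=1}^{278} (n − i)/n = (0 + 1 + … + 277)/278 = 278(278 − 1)/(2·278) = (278 − 1)/2.
Hence E[X] = Σ_{i=1}^{278} (278 − i)/278 = 277/2 ≈ 138.500000.

E[X] = 277/2 = 138.500000.


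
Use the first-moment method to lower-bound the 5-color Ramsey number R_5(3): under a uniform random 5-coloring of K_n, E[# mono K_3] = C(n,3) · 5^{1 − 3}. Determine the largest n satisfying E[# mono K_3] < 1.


We need C(n, 3) · 5^{1 − 3} < 1, i.e. C(n, 3) < 5^{3 − 1} = 25.
Check values of n near the boundary:
  n = 3: C(3, 3) = 1; 1 < 25? YES
  n = 4: C(4, 3) = 4; 4 < 25? YES
  n = 5: C(5, 3) = 10; 10 < 25? YES
  n = 6: C(6, 3) = 20; 20 < 25? YES
  n = 7: C(7, 3) = 35; 35 < 25? NO
  n = 8: C(8, 3) = 56; 56 < 25? NO
The largest n with C(n, 3) < 25 is n = 6 (where E[X] = 4/5 ≈ 0.800000). Hence R_5(3) > 6, i.e. R_5(3) ≥ 7.

Largest n = 6; hence R_5(3) > 6.


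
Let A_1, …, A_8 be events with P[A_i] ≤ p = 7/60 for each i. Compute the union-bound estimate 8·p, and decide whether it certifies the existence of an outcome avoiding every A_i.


Union bound: P[∪_{i=1}^{8} A_i] ≤ Σ_i P[A_i] ≤ 8·p = 8·(7/60) = 14/15.
Numerically: 14/15 ≈ 0.93333.
Is 14/15 < 1? YES.
Since P[∪ A_i] ≤ 14/15 < 1, the complement has P[∩ A_i^c] ≥ 1 − 14/15 = 1/15 > 0, so some outcome avoids every A_i.

8·p = 14/15 ≈ 0.93333; existence CERTIFIED by the union bound.


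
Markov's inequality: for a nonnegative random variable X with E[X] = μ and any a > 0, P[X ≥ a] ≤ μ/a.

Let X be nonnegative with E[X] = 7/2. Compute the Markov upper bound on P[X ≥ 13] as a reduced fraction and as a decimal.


μ = E[X] = 7/2, a = 13.
Markov: P[X ≥ 13] ≤ μ/a = (7/2)/13 = 7/26.
Numerically: ≈ 0.269.
(Since a = 13 > μ = 3.500, the bound 7/26 is < 1 and informative.)

P[X ≥ 13] ≤ 7/26 ≈ 0.269.


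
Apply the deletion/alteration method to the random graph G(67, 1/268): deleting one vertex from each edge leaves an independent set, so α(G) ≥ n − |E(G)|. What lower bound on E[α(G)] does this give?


E[|E(G)|] = C(67, 2)·p = 2211 · (1/268) = 33/4.
E[α(G)] ≥ n − E[|E(G)|] = 67 − 33/4 = 235/4.
Numerically: ≈ 58.750.
(This is only a lower bound; the true E[α(G)] may be larger.)

E[α(G)] ≥ 235/4 ≈ 58.750.


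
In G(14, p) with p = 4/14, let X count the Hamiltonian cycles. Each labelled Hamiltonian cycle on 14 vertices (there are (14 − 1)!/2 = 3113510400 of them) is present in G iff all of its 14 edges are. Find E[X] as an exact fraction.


K_14 has (14 − 1)!/2 = 3113510400 labelled Hamiltonian cycles.
For each such Hamiltonian cycle H, let X_H = 1 if all 14 edges of H are present in G. Then P[X_H = 1] = p^{14} = (2/7)^{14} = 16384/678223072849.
By linearity: E[X] = Σ_H E[X_H] = 3113510400 · p^{14} = 3113510400 · 16384/678223072849 = 7287393484800/96889010407.
Numerically: E[X] ≈ 75.214.

E[X] = 3113510400 · (2/7)^{14} = 7287393484800/96889010407 ≈ 75.214.


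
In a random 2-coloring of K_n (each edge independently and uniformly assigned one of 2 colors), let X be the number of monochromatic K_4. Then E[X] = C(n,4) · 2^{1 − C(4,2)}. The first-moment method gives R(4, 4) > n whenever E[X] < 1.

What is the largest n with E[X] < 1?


We need C(n, 4) · 2^{1 − 6} < 1, i.e. C(n, 4) < 2^{6 − 1} = 32.
Check values of n near the boundary:
  n = 4: C(4, 4) = 1; 1 < 32? YES
  n = 5: C(5, 4) = 5; 5 < 32? YES
  n = 6: C(6, 4) = 15; 15 < 32? YES
  n = 7: C(7, 4) = 35; 35 < 32? NO
  n = 8: C(8, 4) = 70; 70 < 32? NO
The largest n with C(n, 4) < 32 is n = 6 (where E[X] = 15/32 ≈ 0.468750). Hence R(4, 4) > 6, i.e. R(4, 4) ≥ 7.

Largest n = 6; hence R(4, 4) > 6.


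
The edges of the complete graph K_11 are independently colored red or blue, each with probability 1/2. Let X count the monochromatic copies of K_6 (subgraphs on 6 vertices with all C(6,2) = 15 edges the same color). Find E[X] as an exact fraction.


Let X = Σ_S X_S over the C(11, 6) = 462 subsets S of size 6, where X_S = 1 if the K_6 on S is monochromatic.
For a fixed S, the K_6 on S has C(6, 2) = 15 edges. P[all 15 edges red] = (1/2)^15, and likewise for blue, so P[monochromatic] = 2·(1/2)^15 = 2^{1 − 15} = 1/16384.
By linearity of expectation: E[X] = C(11, 6) · 2^{1 − 15} = 462 · 1/16384 = 231/8192.
Numerically: E[X] ≈ 0.0282.

E[X] = C(11,6)·2^(1−C(6,2)) = 231/8192 ≈ 0.0282.


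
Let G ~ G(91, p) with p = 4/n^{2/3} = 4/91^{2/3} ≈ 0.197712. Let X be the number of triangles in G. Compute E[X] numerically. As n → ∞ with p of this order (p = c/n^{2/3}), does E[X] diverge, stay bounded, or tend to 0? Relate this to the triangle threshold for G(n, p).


Number of potential triangles: C(91, 3) = 121485.
Each occurs with probability p³ ≈ (0.197712)³ ≈ 7.72853520e-03.
By linearity: E[X] = C(91, 3)·p³ ≈ 121485 · 7.72853520e-03 ≈ 938.901099.
Since α = 2/3 < 1, p = c/n^{2/3} ≫ 1/n is above the triangle threshold p ~ 1/n. Asymptotically E[X] ~ (c³/6)·n^{3(1−α)} = (4³/6)·n^{1} → ∞; triangles are abundant w.h.p.

E[X] ≈ 938.901099; in regime p = Θ(1/n^{2/3}) E[X] diverges (above the triangle threshold p ~ 1/n).


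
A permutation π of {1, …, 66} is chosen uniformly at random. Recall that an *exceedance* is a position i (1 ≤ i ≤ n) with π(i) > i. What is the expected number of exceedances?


Write X = Σ_{i=1}^{66} X_i, where X_i = 1_{π(i) > i}.
For each fixed i, π(i) is uniform over {1, …, 66} (marginal of a uniform permutation), so P[π(i) > i] = (n − i)/n. Summing: Σ_{i=1}^{66} (n − i)/n = (0 + 1 + … + 65)/66 = 66(66 − 1)/(2·66) = (66 − 1)/2.
Hence E[X] = Σ_{i=1}^{66} (66 − i)/66 = 65/2 ≈ 32.500.

E[X] = 65/2 = 32.500.


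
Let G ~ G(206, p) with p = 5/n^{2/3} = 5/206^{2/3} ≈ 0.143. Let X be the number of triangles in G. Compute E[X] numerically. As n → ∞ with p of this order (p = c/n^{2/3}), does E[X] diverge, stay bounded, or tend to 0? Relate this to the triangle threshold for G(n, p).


Number of potential triangles: C(206, 3) = 1435820.
Each occurs with probability p³ ≈ (0.143)³ ≈ 2.94561e-03.
By linearity: E[X] = C(206, 3)·p³ ≈ 1435820 · 2.94561e-03 ≈ 4229.369.
Since α = 2/3 < 1, p = c/n^{2/3} ≫ 1/n is above the triangle threshold p ~ 1/n. Asymptotically E[X] ~ (c³/6)·n^{3(1−α)} = (5³/6)·n^{1} → ∞; triangles are abundant w.h.p.

E[X] ≈ 4229.369; in regime p = Θ(1/n^{2/3}) E[X] diverges (above the triangle threshold p ~ 1/n).


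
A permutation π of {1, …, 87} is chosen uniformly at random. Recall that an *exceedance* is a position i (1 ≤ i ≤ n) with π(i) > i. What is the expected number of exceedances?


Write X = Σ_{i=1}^{87} X_i, where X_i = 1_{π(i) > i}.
For each fixed i, π(i) is uniform over {1, …, 87} (marginal of a uniform permutation), so P[π(i) > i] = (n − i)/n. Summing: Σ_{i=1}^{87} (n − i)/n = (0 + 1 + … + 86)/87 = 87(87 − 1)/(2·87) = (87 − 1)/2.
Hence E[X] = Σ_{i=1}^{87} (87 − i)/87 = 43 ≈ 43.00000.

E[X] = 43 = 43.00000.


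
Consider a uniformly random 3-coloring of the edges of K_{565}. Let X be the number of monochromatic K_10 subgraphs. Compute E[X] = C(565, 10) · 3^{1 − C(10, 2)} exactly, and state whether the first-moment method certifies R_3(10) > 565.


E[X] = C(565, 10) · 3^{1 − 45} = 843210704398024361828 · 3^{−44} = 843210704398024361828/984770902183611232881.
As a reduced fraction: E[X] = 843210704398024361828/984770902183611232881 ≈ 0.85625.
Is E[X] < 1? YES.
Since E[X] < 1, there exists a 3-coloring of K_{565} with no monochromatic K_10; hence R_3(10) > 565.

E[X] = 843210704398024361828/984770902183611232881 ≈ 0.85625; E[X] < 1, so R_3(10) > 565.


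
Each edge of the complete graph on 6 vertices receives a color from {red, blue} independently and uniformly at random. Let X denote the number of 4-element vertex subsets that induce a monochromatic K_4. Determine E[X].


Let X = Σ_S X_S over the C(6, 4) = 15 subsets S of size 4, where X_S = 1 if the K_4 on S is monochromatic.
For a fixed S, the K_4 on S has C(4, 2) = 6 edges. P[all 6 edges red] = (1/2)^6, and likewise for blue, so P[monochromatic] = 2·(1/2)^6 = 2^{1 − 6} = 1/32.
By linearity of expectation: E[X] = C(6, 4) · 2^{1 − 6} = 15 · 1/32 = 15/32.
Numerically: E[X] ≈ 0.4688.

E[X] = C(6,4)·2^(1−C(4,2)) = 15/32 ≈ 0.4688.


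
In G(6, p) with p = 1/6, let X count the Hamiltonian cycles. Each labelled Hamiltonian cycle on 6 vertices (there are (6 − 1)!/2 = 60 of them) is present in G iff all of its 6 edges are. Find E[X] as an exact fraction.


K_6 has (6 − 1)!/2 = 60 labelled Hamiltonian cycles.
For each such Hamiltonian cycle H, let X_H = 1 if all 6 edges of H are present in G. Then P[X_H = 1] = p^{6} = (1/6)^{6} = 1/46656.
Summing the indicators: E[X] = Σ_H E[X_H] = 60 · p^{6} = 60 · 1/46656 = 5/3888.
Numerically: E[X] ≈ 0.00129.

E[X] = 60 · (1/6)^{6} = 5/3888 ≈ 0.00129.


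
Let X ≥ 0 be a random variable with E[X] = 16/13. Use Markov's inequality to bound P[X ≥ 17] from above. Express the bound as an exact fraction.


μ = E[X] = 16/13, a = 17.
Markov: P[X ≥ 17] ≤ μ/a = (16/13)/17 = 16/221.
Numerically: ≈ 0.072.
(Since a = 17 > μ = 1.231, the bound 16/221 is < 1 and informative.)

P[X ≥ 17] ≤ 16/221 ≈ 0.072.


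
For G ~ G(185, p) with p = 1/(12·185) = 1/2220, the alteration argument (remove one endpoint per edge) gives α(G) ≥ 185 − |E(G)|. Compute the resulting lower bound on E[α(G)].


E[|E(G)|] = C(185, 2)·p = 17020 · (1/2220) = 23/3.
E[α(G)] ≥ n − E[|E(G)|] = 185 − 23/3 = 532/3.
Numerically: ≈ 177.33333.
(This is only a lower bound; the true E[α(G)] may be larger.)

E[α(G)] ≥ 532/3 ≈ 177.33333.


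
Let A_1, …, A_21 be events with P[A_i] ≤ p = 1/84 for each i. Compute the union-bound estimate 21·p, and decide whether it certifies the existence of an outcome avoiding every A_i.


Union bound: P[∪_{i=1}^{21} A_i] ≤ Σ_i P[A_i] ≤ 21·p = 21·(1/84) = 1/4.
Numerically: 1/4 ≈ 0.2500000.
Is 1/4 < 1? YES.
Since P[∪ A_i] ≤ 1/4 < 1, the complement has P[∩ A_i^c] ≥ 1 − 1/4 = 3/4 > 0, so some outcome avoids every A_i.

21·p = 1/4 ≈ 0.2500000; existence CERTIFIED by the union bound.


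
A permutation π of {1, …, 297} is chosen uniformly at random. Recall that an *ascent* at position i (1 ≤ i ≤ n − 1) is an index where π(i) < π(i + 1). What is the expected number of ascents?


Write X = Σ X_I over i = 1, …, 296, with X_I the indicator of one ascent.
There are 296 indicators.
For each fixed i, the pair (π(i), π(i+1)) is a uniformly random ordered pair of distinct values from {1, …, 297}; by symmetry P[π(i) < π(i+1)] = 1/2.
By linearity: E[X] = 296 · (1/2) = (297 − 1) · (1/2) = 148 ≈ 148.000.

E[X] = 148 = 148.000.


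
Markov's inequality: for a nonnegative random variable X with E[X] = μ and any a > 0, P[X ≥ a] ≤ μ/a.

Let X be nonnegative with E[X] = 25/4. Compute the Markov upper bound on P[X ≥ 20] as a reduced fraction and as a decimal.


μ = E[X] = 25/4, a = 20.
Markov: P[X ≥ 20] ≤ μ/a = (25/4)/20 = 5/16.
Numerically: ≈ 0.3125.
(Since a = 20 > μ = 6.2500, the bound 5/16 is < 1 and informative.)

P[X ≥ 20] ≤ 5/16 ≈ 0.3125.


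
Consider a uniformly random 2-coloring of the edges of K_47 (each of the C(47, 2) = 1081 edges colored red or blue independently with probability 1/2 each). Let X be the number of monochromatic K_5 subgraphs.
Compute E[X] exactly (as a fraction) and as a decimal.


Let X = Σ_S X_S over the C(47, 5) = 1533939 subsets S of size 5, where X_S = 1 if the K_5 on S is monochromatic.
For a fixed S, the K_5 on S has C(5, 2) = 10 edges. P[all 10 edges red] = (1/2)^10, and likewise for blue, so P[monochromatic] = 2·(1/2)^10 = 2^{1 − 10} = 1/512.
By linearity: E[X] = C(47, 5) · 2^{1 − 10} = 1533939 · 1/512 = 1533939/512.
Numerically: E[X] ≈ 2995.9746.

E[X] = C(47,5)·2^(1−C(5,2)) = 1533939/512 ≈ 2995.9746.
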